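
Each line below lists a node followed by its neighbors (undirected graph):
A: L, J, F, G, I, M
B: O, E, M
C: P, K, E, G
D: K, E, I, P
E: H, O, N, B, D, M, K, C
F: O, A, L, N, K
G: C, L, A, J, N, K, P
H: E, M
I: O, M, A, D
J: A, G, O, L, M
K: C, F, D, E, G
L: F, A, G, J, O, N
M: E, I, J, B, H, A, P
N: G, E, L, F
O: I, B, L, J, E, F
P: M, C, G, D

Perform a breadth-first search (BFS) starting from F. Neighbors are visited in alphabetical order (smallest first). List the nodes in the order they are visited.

F, A, K, L, N, O, G, I, J, M, C, D, E, B, P, H

Visit F; enqueue A, K, L, N, O → queue [A, K, L, N, O]
Visit A; enqueue G, I, J, M → queue [K, L, N, O, G, I, J, M]
Visit K; enqueue C, D, E → queue [L, N, O, G, I, J, M, C, D, E]
Visit L → queue [N, O, G, I, J, M, C, D, E]
Visit N → queue [O, G, I, J, M, C, D, E]
Visit O; enqueue B → queue [G, I, J, M, C, D, E, B]
Visit G; enqueue P → queue [I, J, M, C, D, E, B, P]
Visit I → queue [J, M, C, D, E, B, P]
Visit J → queue [M, C, D, E, B, P]
Visit M; enqueue H → queue [C, D, E, B, P, H]
Visit C → queue [D, E, B, P, H]
Visit D → queue [E, B, P, H]
Visit E → queue [B, P, H]
Visit B → queue [P, H]
Visit P → queue [H]
Visit H → queue []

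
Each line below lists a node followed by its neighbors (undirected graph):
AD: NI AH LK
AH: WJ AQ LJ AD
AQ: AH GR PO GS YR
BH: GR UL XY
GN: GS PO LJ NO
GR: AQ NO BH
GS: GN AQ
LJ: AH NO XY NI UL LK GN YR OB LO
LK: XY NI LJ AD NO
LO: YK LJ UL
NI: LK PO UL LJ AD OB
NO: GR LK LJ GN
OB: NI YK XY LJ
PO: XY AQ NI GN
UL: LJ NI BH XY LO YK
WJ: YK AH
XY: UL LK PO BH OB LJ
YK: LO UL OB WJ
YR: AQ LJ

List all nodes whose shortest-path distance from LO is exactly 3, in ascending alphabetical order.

Level 0: LO
Level 1: LJ, UL, YK
Level 2: AH, BH, GN, LK, NI, NO, OB, WJ, XY, YR
Level 3: AD, AQ, GR, GS, PO

AD, AQ, GR, GS, PO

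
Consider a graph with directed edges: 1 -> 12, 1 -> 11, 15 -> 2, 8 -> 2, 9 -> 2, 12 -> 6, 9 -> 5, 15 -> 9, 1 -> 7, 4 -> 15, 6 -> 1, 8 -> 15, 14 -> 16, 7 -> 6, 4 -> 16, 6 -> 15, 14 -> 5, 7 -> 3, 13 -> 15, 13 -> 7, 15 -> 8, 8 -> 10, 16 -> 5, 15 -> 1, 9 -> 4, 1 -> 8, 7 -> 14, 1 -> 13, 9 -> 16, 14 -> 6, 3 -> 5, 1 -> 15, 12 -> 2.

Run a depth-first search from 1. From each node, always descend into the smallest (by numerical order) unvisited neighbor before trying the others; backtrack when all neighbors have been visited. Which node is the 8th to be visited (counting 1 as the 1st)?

8

Visit 1
1 → 7
7 → 3
3 → 5
7 → 6
6 → 15
15 → 2
15 → 8
8 → 10
15 → 9
9 → 4
4 → 16
7 → 14
1 → 11
1 → 12
1 → 13

Visit order: 1, 7, 3, 5, 6, 15, 2, 8, 10, 9, 4, 16, 14, 11, 12, 13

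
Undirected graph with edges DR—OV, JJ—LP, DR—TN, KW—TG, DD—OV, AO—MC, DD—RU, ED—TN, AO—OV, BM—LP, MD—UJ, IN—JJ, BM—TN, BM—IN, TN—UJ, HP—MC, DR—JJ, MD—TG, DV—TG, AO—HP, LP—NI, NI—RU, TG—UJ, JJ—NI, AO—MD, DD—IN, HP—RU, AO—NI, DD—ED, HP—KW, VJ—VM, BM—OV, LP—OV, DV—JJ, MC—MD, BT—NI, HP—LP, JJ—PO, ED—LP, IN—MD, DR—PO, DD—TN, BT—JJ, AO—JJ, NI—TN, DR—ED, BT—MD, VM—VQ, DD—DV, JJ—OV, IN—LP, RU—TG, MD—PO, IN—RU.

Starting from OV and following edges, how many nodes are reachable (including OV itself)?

BFS from OV visits: OV, AO, BM, DD, DR, JJ, LP, HP, MC, MD, NI, IN, TN, DV, ED, RU, PO, BT, KW, TG, UJ
Reachable nodes: 21 of 24 total.

21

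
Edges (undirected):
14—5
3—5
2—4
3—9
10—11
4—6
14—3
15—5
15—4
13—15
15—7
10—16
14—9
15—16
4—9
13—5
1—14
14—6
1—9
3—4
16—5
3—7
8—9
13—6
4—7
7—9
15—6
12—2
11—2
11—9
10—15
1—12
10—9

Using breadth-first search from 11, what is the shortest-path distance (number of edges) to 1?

2

Level 0: 11
Level 1: 2, 9, 10
Level 2: 1, 3, 4, 7, 8, 12, 14, 15, 16
Level 3: 5, 6, 13
1 first appears at level 2.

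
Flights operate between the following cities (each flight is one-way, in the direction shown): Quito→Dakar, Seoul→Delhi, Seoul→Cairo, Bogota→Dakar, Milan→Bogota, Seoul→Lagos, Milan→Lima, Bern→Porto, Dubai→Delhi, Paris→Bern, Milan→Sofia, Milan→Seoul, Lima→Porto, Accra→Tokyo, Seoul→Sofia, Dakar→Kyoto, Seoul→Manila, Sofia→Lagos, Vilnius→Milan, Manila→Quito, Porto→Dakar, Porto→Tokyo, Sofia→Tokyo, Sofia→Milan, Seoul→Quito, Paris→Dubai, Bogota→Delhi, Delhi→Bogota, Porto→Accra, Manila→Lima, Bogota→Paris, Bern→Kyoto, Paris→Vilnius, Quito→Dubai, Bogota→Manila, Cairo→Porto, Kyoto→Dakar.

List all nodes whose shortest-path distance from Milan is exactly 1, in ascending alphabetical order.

Level 0: Milan
Level 1: Bogota, Lima, Seoul, Sofia
Level 2: Cairo, Dakar, Delhi, Lagos, Manila, Paris, Porto, Quito, Tokyo
Level 3: Accra, Bern, Dubai, Kyoto, Vilnius

Bogota, Lima, Seoul, Sofia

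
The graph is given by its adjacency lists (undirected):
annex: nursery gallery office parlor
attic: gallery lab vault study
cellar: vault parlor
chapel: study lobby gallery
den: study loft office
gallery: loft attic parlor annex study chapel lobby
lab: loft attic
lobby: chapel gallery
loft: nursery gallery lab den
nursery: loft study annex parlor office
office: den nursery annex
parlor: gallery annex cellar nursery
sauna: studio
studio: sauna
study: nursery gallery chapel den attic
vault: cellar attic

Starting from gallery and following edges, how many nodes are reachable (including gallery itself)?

BFS from gallery visits: gallery, loft, attic, parlor, annex, study, chapel, lobby, nursery, lab, den, vault, cellar, office
Reachable nodes: 14 of 16 total.

14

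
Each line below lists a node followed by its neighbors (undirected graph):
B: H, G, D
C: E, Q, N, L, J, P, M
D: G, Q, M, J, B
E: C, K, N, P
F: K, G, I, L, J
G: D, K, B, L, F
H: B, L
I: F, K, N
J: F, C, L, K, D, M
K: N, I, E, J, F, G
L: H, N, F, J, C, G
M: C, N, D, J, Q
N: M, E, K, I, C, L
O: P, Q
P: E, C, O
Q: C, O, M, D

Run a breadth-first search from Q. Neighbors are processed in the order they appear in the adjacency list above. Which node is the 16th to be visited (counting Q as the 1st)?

F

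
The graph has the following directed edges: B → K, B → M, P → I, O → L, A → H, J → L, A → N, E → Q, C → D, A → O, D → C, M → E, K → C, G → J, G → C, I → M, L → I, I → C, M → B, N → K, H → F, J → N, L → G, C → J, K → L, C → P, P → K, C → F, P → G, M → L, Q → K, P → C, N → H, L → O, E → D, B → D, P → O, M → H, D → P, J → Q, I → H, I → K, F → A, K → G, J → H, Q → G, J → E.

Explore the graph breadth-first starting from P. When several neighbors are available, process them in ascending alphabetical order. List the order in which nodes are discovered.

Visit P; enqueue C, G, I, K, O → queue [C, G, I, K, O]
Visit C; enqueue D, F, J → queue [G, I, K, O, D, F, J]
Visit G → queue [I, K, O, D, F, J]
Visit I; enqueue H, M → queue [K, O, D, F, J, H, M]
Visit K; enqueue L → queue [O, D, F, J, H, M, L]
Visit O → queue [D, F, J, H, M, L]
Visit D → queue [F, J, H, M, L]
Visit F; enqueue A → queue [J, H, M, L, A]
Visit J; enqueue E, N, Q → queue [H, M, L, A, E, N, Q]
Visit H → queue [M, L, A, E, N, Q]
Visit M; enqueue B → queue [L, A, E, N, Q, B]
Visit L → queue [A, E, N, Q, B]
Visit A → queue [E, N, Q, B]
Visit E → queue [N, Q, B]
Visit N → queue [Q, B]
Visit Q → queue [B]
Visit B → queue []

P, C, G, I, K, O, D, F, J, H, M, L, A, E, N, Q, B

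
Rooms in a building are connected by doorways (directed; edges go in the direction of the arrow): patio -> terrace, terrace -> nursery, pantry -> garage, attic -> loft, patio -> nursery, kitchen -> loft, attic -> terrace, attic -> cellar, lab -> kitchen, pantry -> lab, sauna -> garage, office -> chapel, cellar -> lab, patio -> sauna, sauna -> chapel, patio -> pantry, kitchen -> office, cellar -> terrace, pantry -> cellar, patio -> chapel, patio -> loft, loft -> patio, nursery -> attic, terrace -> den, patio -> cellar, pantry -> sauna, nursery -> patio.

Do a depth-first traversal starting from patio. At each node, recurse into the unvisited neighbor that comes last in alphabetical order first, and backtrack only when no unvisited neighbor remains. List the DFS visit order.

patio -> terrace -> nursery -> attic -> loft -> cellar -> lab -> kitchen -> office -> chapel -> den -> sauna -> garage -> pantry

Visit patio
patio → terrace
terrace → nursery
nursery → attic
attic → loft
attic → cellar
cellar → lab
lab → kitchen
kitchen → office
office → chapel
terrace → den
patio → sauna
sauna → garage
patio → pantry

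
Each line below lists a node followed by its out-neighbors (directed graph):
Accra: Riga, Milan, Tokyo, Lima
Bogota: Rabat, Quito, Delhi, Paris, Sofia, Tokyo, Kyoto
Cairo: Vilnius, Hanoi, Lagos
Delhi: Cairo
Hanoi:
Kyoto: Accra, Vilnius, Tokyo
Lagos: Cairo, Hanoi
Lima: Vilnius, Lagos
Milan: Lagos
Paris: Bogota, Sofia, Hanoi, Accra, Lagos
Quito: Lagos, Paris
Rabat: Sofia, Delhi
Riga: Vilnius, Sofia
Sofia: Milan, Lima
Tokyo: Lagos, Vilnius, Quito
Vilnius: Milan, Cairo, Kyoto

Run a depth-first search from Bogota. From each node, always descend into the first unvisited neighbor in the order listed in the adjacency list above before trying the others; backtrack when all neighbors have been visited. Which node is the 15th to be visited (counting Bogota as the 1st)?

Visit Bogota
Bogota → Rabat
Rabat → Sofia
Sofia → Milan
Milan → Lagos
Lagos → Cairo
Cairo → Vilnius
Vilnius → Kyoto
Kyoto → Accra
Accra → Riga
Accra → Tokyo
Tokyo → Quito
Quito → Paris
Paris → Hanoi
Accra → Lima
Rabat → Delhi

Visit order: Bogota, Rabat, Sofia, Milan, Lagos, Cairo, Vilnius, Kyoto, Accra, Riga, Tokyo, Quito, Paris, Hanoi, Lima, Delhi

Lima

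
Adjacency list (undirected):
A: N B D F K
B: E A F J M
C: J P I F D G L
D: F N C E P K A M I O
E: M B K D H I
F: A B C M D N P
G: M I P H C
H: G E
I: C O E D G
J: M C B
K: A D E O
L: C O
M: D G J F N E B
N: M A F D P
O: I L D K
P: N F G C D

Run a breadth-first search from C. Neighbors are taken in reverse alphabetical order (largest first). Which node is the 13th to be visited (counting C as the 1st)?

Visit C; enqueue P, L, J, I, G, F, D → queue [P, L, J, I, G, F, D]
Visit P; enqueue N → queue [L, J, I, G, F, D, N]
Visit L; enqueue O → queue [J, I, G, F, D, N, O]
Visit J; enqueue M, B → queue [I, G, F, D, N, O, M, B]
Visit I; enqueue E → queue [G, F, D, N, O, M, B, E]
Visit G; enqueue H → queue [F, D, N, O, M, B, E, H]
Visit F; enqueue A → queue [D, N, O, M, B, E, H, A]
Visit D; enqueue K → queue [N, O, M, B, E, H, A, K]
Visit N → queue [O, M, B, E, H, A, K]
Visit O → queue [M, B, E, H, A, K]
Visit M → queue [B, E, H, A, K]
Visit B → queue [E, H, A, K]
Visit E → queue [H, A, K]
Visit H → queue [A, K]
Visit A → queue [K]
Visit K → queue []

Visit order: C, P, L, J, I, G, F, D, N, O, M, B, E, H, A, K

E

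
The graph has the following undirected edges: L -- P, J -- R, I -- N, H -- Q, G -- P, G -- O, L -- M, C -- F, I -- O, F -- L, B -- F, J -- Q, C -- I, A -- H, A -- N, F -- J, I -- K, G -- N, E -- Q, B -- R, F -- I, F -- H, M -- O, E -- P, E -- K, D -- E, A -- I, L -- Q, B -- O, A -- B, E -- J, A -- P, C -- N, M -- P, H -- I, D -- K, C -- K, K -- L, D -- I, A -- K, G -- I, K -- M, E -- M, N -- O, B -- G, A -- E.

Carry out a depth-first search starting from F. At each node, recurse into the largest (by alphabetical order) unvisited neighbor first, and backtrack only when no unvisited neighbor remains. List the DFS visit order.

Visit F
F → L
L → Q
Q → J
J → R
R → B
B → O
O → N
N → I
I → K
K → M
M → P
P → G
P → E
E → D
E → A
A → H
K → C

F, L, Q, J, R, B, O, N, I, K, M, P, G, E, D, A, H, C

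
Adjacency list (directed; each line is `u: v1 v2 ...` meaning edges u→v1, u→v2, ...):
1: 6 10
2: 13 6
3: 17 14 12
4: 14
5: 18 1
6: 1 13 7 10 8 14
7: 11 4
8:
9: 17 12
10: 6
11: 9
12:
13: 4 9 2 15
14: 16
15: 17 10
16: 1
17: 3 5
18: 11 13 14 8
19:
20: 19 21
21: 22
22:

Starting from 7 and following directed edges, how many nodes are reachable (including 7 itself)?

BFS from 7 visits: 7, 11, 4, 9, 14, 17, 12, 16, 5, 3, 1, 18, 10, 6, 13, 8, 15, 2
Reachable nodes: 18 of 22 total.

18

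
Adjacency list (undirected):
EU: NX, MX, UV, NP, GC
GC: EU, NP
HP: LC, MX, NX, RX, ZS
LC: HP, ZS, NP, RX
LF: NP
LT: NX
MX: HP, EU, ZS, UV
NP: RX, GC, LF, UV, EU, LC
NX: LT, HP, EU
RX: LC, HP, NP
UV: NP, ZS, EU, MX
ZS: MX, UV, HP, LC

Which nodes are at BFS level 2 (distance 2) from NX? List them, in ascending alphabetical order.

Level 0: NX
Level 1: EU, HP, LT
Level 2: GC, LC, MX, NP, RX, UV, ZS
Level 3: LF

GC, LC, MX, NP, RX, UV, ZS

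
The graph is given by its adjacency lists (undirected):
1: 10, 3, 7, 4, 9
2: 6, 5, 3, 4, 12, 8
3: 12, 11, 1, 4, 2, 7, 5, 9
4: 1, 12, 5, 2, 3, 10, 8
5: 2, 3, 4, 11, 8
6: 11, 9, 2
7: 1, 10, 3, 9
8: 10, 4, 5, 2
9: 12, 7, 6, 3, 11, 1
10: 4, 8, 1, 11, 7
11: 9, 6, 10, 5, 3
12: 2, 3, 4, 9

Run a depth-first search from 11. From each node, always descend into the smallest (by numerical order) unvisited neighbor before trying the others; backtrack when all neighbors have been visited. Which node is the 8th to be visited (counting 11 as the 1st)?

10

Visit 11
11 → 3
3 → 1
1 → 4
4 → 2
2 → 5
5 → 8
8 → 10
10 → 7
7 → 9
9 → 6
9 → 12

Visit order: 11, 3, 1, 4, 2, 5, 8, 10, 7, 9, 6, 12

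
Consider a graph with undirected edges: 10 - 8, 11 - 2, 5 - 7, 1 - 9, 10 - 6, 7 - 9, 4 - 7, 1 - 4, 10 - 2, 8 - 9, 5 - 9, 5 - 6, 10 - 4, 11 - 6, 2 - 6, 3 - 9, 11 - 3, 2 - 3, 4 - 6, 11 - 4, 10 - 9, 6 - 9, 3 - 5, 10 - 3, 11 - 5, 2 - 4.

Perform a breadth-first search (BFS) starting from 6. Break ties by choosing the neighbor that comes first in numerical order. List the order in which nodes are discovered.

Visit 6; enqueue 2, 4, 5, 9, 10, 11 → queue [2, 4, 5, 9, 10, 11]
Visit 2; enqueue 3 → queue [4, 5, 9, 10, 11, 3]
Visit 4; enqueue 1, 7 → queue [5, 9, 10, 11, 3, 1, 7]
Visit 5 → queue [9, 10, 11, 3, 1, 7]
Visit 9; enqueue 8 → queue [10, 11, 3, 1, 7, 8]
Visit 10 → queue [11, 3, 1, 7, 8]
Visit 11 → queue [3, 1, 7, 8]
Visit 3 → queue [1, 7, 8]
Visit 1 → queue [7, 8]
Visit 7 → queue [8]
Visit 8 → queue []

6 -> 2 -> 4 -> 5 -> 9 -> 10 -> 11 -> 3 -> 1 -> 7 -> 8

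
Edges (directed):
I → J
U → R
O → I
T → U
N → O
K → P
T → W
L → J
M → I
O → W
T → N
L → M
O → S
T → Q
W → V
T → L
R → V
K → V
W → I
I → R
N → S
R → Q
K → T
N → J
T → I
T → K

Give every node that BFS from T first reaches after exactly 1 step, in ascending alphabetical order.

Level 0: T
Level 1: I, K, L, N, Q, U, W
Level 2: J, M, O, P, R, S, V

I, K, L, N, Q, U, W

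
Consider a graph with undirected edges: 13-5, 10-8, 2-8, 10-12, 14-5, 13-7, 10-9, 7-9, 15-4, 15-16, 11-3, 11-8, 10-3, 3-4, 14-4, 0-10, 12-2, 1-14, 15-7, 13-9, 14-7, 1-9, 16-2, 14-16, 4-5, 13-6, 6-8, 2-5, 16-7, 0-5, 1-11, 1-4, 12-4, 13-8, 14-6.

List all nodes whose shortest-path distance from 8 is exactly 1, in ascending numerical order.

Level 0: 8
Level 1: 2, 6, 10, 11, 13
Level 2: 0, 1, 3, 5, 7, 9, 12, 14, 16
Level 3: 4, 15

2, 6, 10, 11, 13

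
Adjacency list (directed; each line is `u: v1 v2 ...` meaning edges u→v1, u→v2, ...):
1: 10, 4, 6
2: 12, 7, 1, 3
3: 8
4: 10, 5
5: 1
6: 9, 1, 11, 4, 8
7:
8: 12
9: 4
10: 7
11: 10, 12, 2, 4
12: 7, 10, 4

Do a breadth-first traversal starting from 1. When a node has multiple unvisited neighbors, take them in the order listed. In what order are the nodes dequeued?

Visit 1; enqueue 10, 4, 6 → queue [10, 4, 6]
Visit 10; enqueue 7 → queue [4, 6, 7]
Visit 4; enqueue 5 → queue [6, 7, 5]
Visit 6; enqueue 9, 11, 8 → queue [7, 5, 9, 11, 8]
Visit 7 → queue [5, 9, 11, 8]
Visit 5 → queue [9, 11, 8]
Visit 9 → queue [11, 8]
Visit 11; enqueue 12, 2 → queue [8, 12, 2]
Visit 8 → queue [12, 2]
Visit 12 → queue [2]
Visit 2; enqueue 3 → queue [3]
Visit 3 → queue []

1, 10, 4, 6, 7, 5, 9, 11, 8, 12, 2, 3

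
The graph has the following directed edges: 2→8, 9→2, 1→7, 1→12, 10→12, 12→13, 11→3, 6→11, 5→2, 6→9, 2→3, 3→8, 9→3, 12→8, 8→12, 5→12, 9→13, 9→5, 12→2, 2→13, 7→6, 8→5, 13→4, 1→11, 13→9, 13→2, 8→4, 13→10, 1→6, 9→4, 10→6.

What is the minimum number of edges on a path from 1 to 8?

Level 0: 1
Level 1: 6, 7, 11, 12
Level 2: 2, 3, 8, 9, 13
Level 3: 4, 5, 10
8 first appears at level 2.

2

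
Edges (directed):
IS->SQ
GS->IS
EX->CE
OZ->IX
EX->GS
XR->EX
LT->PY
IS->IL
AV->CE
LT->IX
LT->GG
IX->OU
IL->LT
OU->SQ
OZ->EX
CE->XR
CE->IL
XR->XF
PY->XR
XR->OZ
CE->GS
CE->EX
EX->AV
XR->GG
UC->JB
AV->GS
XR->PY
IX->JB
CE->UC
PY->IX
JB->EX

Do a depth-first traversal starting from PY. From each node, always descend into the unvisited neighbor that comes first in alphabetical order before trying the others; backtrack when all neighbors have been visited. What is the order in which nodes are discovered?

Visit PY
PY → IX
IX → JB
JB → EX
EX → AV
AV → CE
CE → GS
GS → IS
IS → IL
IL → LT
LT → GG
IS → SQ
CE → UC
CE → XR
XR → OZ
XR → XF
IX → OU

PY IX JB EX AV CE GS IS IL LT GG SQ UC XR OZ XF OU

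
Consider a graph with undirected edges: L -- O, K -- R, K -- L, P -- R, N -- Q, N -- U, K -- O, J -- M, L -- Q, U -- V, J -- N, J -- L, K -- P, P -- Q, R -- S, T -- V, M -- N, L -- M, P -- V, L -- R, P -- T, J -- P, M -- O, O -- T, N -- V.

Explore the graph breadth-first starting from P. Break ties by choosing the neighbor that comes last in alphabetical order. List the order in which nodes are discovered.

P, V, T, R, Q, K, J, U, N, O, S, L, M

Visit P; enqueue V, T, R, Q, K, J → queue [V, T, R, Q, K, J]
Visit V; enqueue U, N → queue [T, R, Q, K, J, U, N]
Visit T; enqueue O → queue [R, Q, K, J, U, N, O]
Visit R; enqueue S, L → queue [Q, K, J, U, N, O, S, L]
Visit Q → queue [K, J, U, N, O, S, L]
Visit K → queue [J, U, N, O, S, L]
Visit J; enqueue M → queue [U, N, O, S, L, M]
Visit U → queue [N, O, S, L, M]
Visit N → queue [O, S, L, M]
Visit O → queue [S, L, M]
Visit S → queue [L, M]
Visit L → queue [M]
Visit M → queue []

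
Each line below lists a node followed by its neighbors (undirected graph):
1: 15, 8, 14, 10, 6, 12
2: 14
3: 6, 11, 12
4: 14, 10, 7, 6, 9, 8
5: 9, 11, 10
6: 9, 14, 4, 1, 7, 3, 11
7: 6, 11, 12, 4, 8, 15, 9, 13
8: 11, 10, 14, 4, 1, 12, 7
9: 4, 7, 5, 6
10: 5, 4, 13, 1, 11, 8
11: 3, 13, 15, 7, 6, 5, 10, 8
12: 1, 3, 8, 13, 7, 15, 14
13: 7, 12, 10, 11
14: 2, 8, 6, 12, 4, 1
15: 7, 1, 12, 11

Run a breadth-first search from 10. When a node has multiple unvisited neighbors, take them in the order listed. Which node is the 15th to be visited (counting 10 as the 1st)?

Visit 10; enqueue 5, 4, 13, 1, 11, 8 → queue [5, 4, 13, 1, 11, 8]
Visit 5; enqueue 9 → queue [4, 13, 1, 11, 8, 9]
Visit 4; enqueue 14, 7, 6 → queue [13, 1, 11, 8, 9, 14, 7, 6]
Visit 13; enqueue 12 → queue [1, 11, 8, 9, 14, 7, 6, 12]
Visit 1; enqueue 15 → queue [11, 8, 9, 14, 7, 6, 12, 15]
Visit 11; enqueue 3 → queue [8, 9, 14, 7, 6, 12, 15, 3]
Visit 8 → queue [9, 14, 7, 6, 12, 15, 3]
Visit 9 → queue [14, 7, 6, 12, 15, 3]
Visit 14; enqueue 2 → queue [7, 6, 12, 15, 3, 2]
Visit 7 → queue [6, 12, 15, 3, 2]
Visit 6 → queue [12, 15, 3, 2]
Visit 12 → queue [15, 3, 2]
Visit 15 → queue [3, 2]
Visit 3 → queue [2]
Visit 2 → queue []

Visit order: 10, 5, 4, 13, 1, 11, 8, 9, 14, 7, 6, 12, 15, 3, 2

2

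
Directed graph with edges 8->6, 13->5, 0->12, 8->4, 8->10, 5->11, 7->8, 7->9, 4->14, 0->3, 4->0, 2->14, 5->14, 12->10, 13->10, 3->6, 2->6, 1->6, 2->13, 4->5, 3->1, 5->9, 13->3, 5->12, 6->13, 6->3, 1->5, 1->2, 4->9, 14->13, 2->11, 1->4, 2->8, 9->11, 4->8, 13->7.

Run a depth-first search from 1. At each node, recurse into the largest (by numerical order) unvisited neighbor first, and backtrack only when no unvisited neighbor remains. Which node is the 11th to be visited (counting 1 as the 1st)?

Visit 1
1 → 6
6 → 13
13 → 10
13 → 7
7 → 9
9 → 11
7 → 8
8 → 4
4 → 14
4 → 5
5 → 12
4 → 0
0 → 3
1 → 2

Visit order: 1, 6, 13, 10, 7, 9, 11, 8, 4, 14, 5, 12, 0, 3, 2

5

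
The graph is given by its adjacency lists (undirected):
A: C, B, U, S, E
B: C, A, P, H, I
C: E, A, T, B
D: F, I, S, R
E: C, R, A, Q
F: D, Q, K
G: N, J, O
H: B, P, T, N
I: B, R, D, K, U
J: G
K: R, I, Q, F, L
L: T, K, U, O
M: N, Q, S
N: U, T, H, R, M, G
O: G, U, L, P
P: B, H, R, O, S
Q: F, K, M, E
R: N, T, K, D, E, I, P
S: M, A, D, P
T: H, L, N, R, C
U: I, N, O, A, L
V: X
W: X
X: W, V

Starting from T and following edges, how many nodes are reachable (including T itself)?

21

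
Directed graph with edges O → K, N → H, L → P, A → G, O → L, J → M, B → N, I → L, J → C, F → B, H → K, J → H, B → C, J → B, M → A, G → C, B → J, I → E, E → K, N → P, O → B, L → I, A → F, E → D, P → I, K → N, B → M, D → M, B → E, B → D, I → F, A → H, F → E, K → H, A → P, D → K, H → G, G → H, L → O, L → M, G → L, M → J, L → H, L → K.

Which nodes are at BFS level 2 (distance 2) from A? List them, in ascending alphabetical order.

B, C, E, I, K, L

Level 0: A
Level 1: F, G, H, P
Level 2: B, C, E, I, K, L
Level 3: D, J, M, N, O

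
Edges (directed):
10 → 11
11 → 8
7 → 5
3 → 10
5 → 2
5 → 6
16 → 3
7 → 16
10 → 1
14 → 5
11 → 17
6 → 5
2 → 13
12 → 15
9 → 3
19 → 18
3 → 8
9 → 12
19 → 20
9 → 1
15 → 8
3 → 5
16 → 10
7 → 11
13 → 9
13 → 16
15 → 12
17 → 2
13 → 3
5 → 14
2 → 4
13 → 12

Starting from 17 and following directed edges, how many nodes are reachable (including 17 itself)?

16

BFS from 17 visits: 17, 2, 4, 13, 3, 9, 12, 16, 5, 8, 10, 1, 15, 6, 14, 11
Reachable nodes: 16 of 20 total.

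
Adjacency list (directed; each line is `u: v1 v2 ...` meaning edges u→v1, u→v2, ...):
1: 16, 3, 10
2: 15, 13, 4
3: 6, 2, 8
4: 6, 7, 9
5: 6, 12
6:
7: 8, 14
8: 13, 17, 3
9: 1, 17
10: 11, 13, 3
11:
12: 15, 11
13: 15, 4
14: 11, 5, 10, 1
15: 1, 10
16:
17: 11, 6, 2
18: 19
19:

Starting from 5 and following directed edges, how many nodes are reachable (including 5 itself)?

BFS from 5 visits: 5, 6, 12, 11, 15, 1, 10, 3, 16, 13, 2, 8, 4, 17, 7, 9, 14
Reachable nodes: 17 of 19 total.

17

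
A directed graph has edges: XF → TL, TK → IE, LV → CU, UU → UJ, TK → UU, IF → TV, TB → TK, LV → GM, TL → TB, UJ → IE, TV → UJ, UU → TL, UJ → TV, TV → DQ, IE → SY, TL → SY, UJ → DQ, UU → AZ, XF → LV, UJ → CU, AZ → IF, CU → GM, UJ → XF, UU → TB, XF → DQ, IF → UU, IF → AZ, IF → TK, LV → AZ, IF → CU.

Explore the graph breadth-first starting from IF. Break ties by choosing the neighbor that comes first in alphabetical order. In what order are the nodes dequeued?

Visit IF; enqueue AZ, CU, TK, TV, UU → queue [AZ, CU, TK, TV, UU]
Visit AZ → queue [CU, TK, TV, UU]
Visit CU; enqueue GM → queue [TK, TV, UU, GM]
Visit TK; enqueue IE → queue [TV, UU, GM, IE]
Visit TV; enqueue DQ, UJ → queue [UU, GM, IE, DQ, UJ]
Visit UU; enqueue TB, TL → queue [GM, IE, DQ, UJ, TB, TL]
Visit GM → queue [IE, DQ, UJ, TB, TL]
Visit IE; enqueue SY → queue [DQ, UJ, TB, TL, SY]
Visit DQ → queue [UJ, TB, TL, SY]
Visit UJ; enqueue XF → queue [TB, TL, SY, XF]
Visit TB → queue [TL, SY, XF]
Visit TL → queue [SY, XF]
Visit SY → queue [XF]
Visit XF; enqueue LV → queue [LV]
Visit LV → queue []

IF AZ CU TK TV UU GM IE DQ UJ TB TL SY XF LV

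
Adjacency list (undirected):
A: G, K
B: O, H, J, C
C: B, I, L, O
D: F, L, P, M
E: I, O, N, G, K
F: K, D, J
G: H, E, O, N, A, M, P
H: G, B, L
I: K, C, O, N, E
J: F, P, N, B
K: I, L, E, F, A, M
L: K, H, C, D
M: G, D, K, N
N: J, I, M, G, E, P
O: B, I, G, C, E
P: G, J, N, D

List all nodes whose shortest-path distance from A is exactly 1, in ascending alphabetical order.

Level 0: A
Level 1: G, K
Level 2: E, F, H, I, L, M, N, O, P
Level 3: B, C, D, J

G, K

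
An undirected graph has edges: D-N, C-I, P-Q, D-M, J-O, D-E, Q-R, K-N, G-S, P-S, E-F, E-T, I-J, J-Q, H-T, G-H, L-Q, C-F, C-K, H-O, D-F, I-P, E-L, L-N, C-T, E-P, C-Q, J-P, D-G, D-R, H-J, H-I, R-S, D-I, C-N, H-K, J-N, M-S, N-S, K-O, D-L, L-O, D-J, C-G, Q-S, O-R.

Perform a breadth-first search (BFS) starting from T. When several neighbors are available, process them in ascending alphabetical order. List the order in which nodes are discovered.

Visit T; enqueue C, E, H → queue [C, E, H]
Visit C; enqueue F, G, I, K, N, Q → queue [E, H, F, G, I, K, N, Q]
Visit E; enqueue D, L, P → queue [H, F, G, I, K, N, Q, D, L, P]
Visit H; enqueue J, O → queue [F, G, I, K, N, Q, D, L, P, J, O]
Visit F → queue [G, I, K, N, Q, D, L, P, J, O]
Visit G; enqueue S → queue [I, K, N, Q, D, L, P, J, O, S]
Visit I → queue [K, N, Q, D, L, P, J, O, S]
Visit K → queue [N, Q, D, L, P, J, O, S]
Visit N → queue [Q, D, L, P, J, O, S]
Visit Q; enqueue R → queue [D, L, P, J, O, S, R]
Visit D; enqueue M → queue [L, P, J, O, S, R, M]
Visit L → queue [P, J, O, S, R, M]
Visit P → queue [J, O, S, R, M]
Visit J → queue [O, S, R, M]
Visit O → queue [S, R, M]
Visit S → queue [R, M]
Visit R → queue [M]
Visit M → queue []

T, C, E, H, F, G, I, K, N, Q, D, L, P, J, O, S, R, M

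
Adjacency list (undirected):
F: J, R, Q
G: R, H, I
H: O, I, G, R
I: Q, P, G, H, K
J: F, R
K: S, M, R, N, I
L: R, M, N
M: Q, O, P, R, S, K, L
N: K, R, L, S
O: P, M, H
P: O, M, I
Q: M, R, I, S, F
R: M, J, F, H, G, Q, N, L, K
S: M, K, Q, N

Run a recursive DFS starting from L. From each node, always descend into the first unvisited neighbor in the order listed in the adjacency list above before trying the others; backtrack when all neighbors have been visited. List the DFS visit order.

Visit L
L → R
R → M
M → Q
Q → I
I → P
P → O
O → H
H → G
I → K
K → S
S → N
Q → F
F → J

L, R, M, Q, I, P, O, H, G, K, S, N, F, J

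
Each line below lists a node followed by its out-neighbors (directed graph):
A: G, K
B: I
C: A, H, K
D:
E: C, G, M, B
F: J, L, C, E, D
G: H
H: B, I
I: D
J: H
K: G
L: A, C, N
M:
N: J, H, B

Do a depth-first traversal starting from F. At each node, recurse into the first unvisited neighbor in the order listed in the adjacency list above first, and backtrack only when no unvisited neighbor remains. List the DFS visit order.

F -> J -> H -> B -> I -> D -> L -> A -> G -> K -> C -> N -> E -> M

Visit F
F → J
J → H
H → B
B → I
I → D
F → L
L → A
A → G
A → K
L → C
L → N
F → E
E → M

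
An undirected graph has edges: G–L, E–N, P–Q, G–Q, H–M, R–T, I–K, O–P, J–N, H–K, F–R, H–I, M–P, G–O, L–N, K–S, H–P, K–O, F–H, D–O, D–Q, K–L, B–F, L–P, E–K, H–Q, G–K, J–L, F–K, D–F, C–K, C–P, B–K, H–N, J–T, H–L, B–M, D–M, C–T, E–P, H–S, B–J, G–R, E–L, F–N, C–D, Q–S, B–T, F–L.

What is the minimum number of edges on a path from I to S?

2

Level 0: I
Level 1: H, K
Level 2: B, C, E, F, G, L, M, N, O, P, Q, S
Level 3: D, J, R, T
S first appears at level 2.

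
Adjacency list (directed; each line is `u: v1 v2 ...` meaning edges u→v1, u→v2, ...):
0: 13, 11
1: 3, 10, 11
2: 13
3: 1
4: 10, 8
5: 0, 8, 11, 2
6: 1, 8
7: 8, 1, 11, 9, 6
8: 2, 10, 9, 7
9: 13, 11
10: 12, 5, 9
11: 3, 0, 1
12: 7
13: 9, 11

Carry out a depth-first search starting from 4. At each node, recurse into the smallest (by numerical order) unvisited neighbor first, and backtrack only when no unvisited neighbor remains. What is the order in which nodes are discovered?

Visit 4
4 → 8
8 → 2
2 → 13
13 → 9
9 → 11
11 → 0
11 → 1
1 → 3
1 → 10
10 → 5
10 → 12
12 → 7
7 → 6

4 → 8 → 2 → 13 → 9 → 11 → 0 → 1 → 3 → 10 → 5 → 12 → 7 → 6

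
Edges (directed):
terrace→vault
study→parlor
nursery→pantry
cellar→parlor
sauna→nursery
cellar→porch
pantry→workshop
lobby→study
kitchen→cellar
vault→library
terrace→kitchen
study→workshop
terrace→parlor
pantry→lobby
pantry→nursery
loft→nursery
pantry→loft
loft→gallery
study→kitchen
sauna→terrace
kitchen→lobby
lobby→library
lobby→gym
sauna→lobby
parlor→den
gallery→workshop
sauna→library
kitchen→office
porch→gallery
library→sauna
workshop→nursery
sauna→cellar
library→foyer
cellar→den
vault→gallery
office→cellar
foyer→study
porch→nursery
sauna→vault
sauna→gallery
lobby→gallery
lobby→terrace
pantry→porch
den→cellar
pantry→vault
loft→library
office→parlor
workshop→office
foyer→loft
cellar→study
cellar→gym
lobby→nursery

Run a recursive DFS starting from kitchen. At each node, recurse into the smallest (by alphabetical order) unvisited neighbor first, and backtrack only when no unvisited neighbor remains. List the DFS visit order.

Visit kitchen
kitchen → cellar
cellar → den
cellar → gym
cellar → parlor
cellar → porch
porch → gallery
gallery → workshop
workshop → nursery
nursery → pantry
pantry → lobby
lobby → library
library → foyer
foyer → loft
foyer → study
library → sauna
sauna → terrace
terrace → vault
workshop → office

kitchen → cellar → den → gym → parlor → porch → gallery → workshop → nursery → pantry → lobby → library → foyer → loft → study → sauna → terrace → vault → office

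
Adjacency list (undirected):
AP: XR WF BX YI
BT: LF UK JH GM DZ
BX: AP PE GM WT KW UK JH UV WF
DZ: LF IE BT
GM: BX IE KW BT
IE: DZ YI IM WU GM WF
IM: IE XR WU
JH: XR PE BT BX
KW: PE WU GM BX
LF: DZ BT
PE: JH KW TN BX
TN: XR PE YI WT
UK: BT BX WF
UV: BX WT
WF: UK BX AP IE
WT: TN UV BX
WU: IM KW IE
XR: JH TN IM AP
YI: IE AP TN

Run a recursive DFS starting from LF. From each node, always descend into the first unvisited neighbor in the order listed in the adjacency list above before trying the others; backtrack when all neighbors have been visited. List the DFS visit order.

Visit LF
LF → DZ
DZ → IE
IE → YI
YI → AP
AP → XR
XR → JH
JH → PE
PE → KW
KW → WU
WU → IM
KW → GM
GM → BX
BX → WT
WT → TN
WT → UV
BX → UK
UK → BT
UK → WF

LF DZ IE YI AP XR JH PE KW WU IM GM BX WT TN UV UK BT WF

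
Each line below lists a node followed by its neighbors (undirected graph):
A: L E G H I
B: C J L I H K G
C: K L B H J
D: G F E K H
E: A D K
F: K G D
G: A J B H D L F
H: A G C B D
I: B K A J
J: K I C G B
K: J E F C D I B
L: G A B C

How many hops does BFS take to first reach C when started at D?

2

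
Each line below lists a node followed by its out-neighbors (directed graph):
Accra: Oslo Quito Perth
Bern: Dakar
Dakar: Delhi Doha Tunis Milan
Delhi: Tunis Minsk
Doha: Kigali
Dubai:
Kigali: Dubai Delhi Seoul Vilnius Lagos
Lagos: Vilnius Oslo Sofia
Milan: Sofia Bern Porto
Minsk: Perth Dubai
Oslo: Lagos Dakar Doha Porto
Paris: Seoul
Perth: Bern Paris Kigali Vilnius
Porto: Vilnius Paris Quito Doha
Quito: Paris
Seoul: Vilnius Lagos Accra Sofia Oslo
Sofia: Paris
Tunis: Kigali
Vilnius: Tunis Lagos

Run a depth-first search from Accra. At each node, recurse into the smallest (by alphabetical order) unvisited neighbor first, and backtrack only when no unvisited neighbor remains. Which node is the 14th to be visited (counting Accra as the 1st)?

Vilnius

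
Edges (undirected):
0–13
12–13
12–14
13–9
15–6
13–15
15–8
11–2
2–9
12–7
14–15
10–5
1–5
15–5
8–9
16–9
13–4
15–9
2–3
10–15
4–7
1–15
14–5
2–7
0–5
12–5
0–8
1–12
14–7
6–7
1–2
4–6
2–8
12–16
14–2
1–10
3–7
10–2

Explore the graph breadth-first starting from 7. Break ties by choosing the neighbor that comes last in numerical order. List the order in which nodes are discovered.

7, 14, 12, 6, 4, 3, 2, 15, 5, 16, 13, 1, 11, 10, 9, 8, 0

Visit 7; enqueue 14, 12, 6, 4, 3, 2 → queue [14, 12, 6, 4, 3, 2]
Visit 14; enqueue 15, 5 → queue [12, 6, 4, 3, 2, 15, 5]
Visit 12; enqueue 16, 13, 1 → queue [6, 4, 3, 2, 15, 5, 16, 13, 1]
Visit 6 → queue [4, 3, 2, 15, 5, 16, 13, 1]
Visit 4 → queue [3, 2, 15, 5, 16, 13, 1]
Visit 3 → queue [2, 15, 5, 16, 13, 1]
Visit 2; enqueue 11, 10, 9, 8 → queue [15, 5, 16, 13, 1, 11, 10, 9, 8]
Visit 15 → queue [5, 16, 13, 1, 11, 10, 9, 8]
Visit 5; enqueue 0 → queue [16, 13, 1, 11, 10, 9, 8, 0]
Visit 16 → queue [13, 1, 11, 10, 9, 8, 0]
Visit 13 → queue [1, 11, 10, 9, 8, 0]
Visit 1 → queue [11, 10, 9, 8, 0]
Visit 11 → queue [10, 9, 8, 0]
Visit 10 → queue [9, 8, 0]
Visit 9 → queue [8, 0]
Visit 8 → queue [0]
Visit 0 → queue []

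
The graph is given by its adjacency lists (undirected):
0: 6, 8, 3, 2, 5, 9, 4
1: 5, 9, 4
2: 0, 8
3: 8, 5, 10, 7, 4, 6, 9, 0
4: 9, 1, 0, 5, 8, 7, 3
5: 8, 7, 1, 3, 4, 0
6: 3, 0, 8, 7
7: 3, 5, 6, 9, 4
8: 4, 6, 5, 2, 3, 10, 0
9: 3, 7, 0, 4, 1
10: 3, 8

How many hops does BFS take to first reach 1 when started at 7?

2

Level 0: 7
Level 1: 3, 4, 5, 6, 9
Level 2: 0, 1, 8, 10
Level 3: 2
1 first appears at level 2.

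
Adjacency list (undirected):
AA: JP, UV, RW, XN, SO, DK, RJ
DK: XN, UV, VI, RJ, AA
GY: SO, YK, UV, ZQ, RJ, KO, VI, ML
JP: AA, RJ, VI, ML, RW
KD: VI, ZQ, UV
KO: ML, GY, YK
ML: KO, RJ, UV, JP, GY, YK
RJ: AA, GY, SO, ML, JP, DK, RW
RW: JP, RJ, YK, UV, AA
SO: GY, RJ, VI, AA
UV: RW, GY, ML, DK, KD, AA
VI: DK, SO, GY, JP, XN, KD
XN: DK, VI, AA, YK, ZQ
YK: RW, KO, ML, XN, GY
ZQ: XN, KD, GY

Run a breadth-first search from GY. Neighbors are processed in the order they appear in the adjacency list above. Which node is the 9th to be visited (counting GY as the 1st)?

ML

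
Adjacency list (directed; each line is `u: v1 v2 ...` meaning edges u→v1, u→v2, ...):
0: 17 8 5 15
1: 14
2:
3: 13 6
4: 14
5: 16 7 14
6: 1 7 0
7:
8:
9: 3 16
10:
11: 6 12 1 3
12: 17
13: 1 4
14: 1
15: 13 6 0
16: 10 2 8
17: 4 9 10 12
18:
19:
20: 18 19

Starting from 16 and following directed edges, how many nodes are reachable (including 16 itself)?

BFS from 16 visits: 16, 10, 8, 2
Reachable nodes: 4 of 21 total.

4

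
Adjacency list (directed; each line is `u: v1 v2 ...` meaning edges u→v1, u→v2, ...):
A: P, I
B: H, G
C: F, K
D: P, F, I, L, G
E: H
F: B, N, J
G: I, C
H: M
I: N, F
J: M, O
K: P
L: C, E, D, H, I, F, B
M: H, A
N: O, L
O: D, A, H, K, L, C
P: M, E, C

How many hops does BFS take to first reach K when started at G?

Level 0: G
Level 1: C, I
Level 2: F, K, N
Level 3: B, J, L, O, P
Level 4: A, D, E, H, M
K first appears at level 2.

2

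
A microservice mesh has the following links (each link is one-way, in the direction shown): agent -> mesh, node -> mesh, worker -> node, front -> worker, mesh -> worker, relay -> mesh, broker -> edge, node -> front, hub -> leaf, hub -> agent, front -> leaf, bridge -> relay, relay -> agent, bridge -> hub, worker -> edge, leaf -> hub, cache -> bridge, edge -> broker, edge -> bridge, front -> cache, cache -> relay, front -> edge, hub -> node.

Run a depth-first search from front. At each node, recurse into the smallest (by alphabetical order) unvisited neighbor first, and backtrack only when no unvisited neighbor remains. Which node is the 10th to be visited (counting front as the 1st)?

Visit front
front → cache
cache → bridge
bridge → hub
hub → agent
agent → mesh
mesh → worker
worker → edge
edge → broker
worker → node
hub → leaf
bridge → relay

Visit order: front, cache, bridge, hub, agent, mesh, worker, edge, broker, node, leaf, relay

node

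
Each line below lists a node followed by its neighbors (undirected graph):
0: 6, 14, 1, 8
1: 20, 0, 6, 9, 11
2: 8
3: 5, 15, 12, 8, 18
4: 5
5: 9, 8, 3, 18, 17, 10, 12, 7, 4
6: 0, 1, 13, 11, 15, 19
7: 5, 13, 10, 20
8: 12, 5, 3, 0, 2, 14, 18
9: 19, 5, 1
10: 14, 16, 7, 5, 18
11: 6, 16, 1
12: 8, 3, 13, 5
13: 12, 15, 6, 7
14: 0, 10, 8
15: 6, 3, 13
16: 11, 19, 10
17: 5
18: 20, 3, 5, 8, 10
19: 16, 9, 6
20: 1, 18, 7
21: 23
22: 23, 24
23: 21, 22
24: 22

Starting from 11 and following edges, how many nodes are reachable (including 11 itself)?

BFS from 11 visits: 11, 6, 16, 1, 0, 13, 15, 19, 10, 20, 9, 14, 8, 12, 7, 3, 5, 18, 2, 17, 4
Reachable nodes: 21 of 25 total.

21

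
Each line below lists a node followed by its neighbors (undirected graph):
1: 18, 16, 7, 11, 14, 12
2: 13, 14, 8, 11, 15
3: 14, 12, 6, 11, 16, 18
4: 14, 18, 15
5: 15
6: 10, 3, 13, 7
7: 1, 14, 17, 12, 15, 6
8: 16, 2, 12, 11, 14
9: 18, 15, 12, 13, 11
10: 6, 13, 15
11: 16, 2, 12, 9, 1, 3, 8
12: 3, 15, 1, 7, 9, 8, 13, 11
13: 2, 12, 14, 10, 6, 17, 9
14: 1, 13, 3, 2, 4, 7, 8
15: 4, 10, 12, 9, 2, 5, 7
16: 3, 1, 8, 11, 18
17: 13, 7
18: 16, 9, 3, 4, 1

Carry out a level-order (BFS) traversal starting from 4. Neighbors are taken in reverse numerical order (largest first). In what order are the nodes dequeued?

4 → 18 → 15 → 14 → 16 → 9 → 3 → 1 → 12 → 10 → 7 → 5 → 2 → 13 → 8 → 11 → 6 → 17

Visit 4; enqueue 18, 15, 14 → queue [18, 15, 14]
Visit 18; enqueue 16, 9, 3, 1 → queue [15, 14, 16, 9, 3, 1]
Visit 15; enqueue 12, 10, 7, 5, 2 → queue [14, 16, 9, 3, 1, 12, 10, 7, 5, 2]
Visit 14; enqueue 13, 8 → queue [16, 9, 3, 1, 12, 10, 7, 5, 2, 13, 8]
Visit 16; enqueue 11 → queue [9, 3, 1, 12, 10, 7, 5, 2, 13, 8, 11]
Visit 9 → queue [3, 1, 12, 10, 7, 5, 2, 13, 8, 11]
Visit 3; enqueue 6 → queue [1, 12, 10, 7, 5, 2, 13, 8, 11, 6]
Visit 1 → queue [12, 10, 7, 5, 2, 13, 8, 11, 6]
Visit 12 → queue [10, 7, 5, 2, 13, 8, 11, 6]
Visit 10 → queue [7, 5, 2, 13, 8, 11, 6]
Visit 7; enqueue 17 → queue [5, 2, 13, 8, 11, 6, 17]
Visit 5 → queue [2, 13, 8, 11, 6, 17]
Visit 2 → queue [13, 8, 11, 6, 17]
Visit 13 → queue [8, 11, 6, 17]
Visit 8 → queue [11, 6, 17]
Visit 11 → queue [6, 17]
Visit 6 → queue [17]
Visit 17 → queue []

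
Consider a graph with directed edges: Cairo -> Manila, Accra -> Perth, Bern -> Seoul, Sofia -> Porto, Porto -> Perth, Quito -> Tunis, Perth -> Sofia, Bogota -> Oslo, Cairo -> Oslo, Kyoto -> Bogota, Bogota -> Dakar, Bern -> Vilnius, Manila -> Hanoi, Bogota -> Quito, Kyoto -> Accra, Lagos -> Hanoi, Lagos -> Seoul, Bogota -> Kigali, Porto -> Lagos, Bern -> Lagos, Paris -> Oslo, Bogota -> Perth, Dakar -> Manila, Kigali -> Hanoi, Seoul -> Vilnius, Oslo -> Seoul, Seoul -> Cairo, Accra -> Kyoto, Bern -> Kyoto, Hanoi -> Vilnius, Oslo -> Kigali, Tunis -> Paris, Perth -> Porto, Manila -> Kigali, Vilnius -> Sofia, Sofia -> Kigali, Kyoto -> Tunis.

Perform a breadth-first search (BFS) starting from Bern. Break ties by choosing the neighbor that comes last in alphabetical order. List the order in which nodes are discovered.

Bern, Vilnius, Seoul, Lagos, Kyoto, Sofia, Cairo, Hanoi, Tunis, Bogota, Accra, Porto, Kigali, Oslo, Manila, Paris, Quito, Perth, Dakar

Visit Bern; enqueue Vilnius, Seoul, Lagos, Kyoto → queue [Vilnius, Seoul, Lagos, Kyoto]
Visit Vilnius; enqueue Sofia → queue [Seoul, Lagos, Kyoto, Sofia]
Visit Seoul; enqueue Cairo → queue [Lagos, Kyoto, Sofia, Cairo]
Visit Lagos; enqueue Hanoi → queue [Kyoto, Sofia, Cairo, Hanoi]
Visit Kyoto; enqueue Tunis, Bogota, Accra → queue [Sofia, Cairo, Hanoi, Tunis, Bogota, Accra]
Visit Sofia; enqueue Porto, Kigali → queue [Cairo, Hanoi, Tunis, Bogota, Accra, Porto, Kigali]
Visit Cairo; enqueue Oslo, Manila → queue [Hanoi, Tunis, Bogota, Accra, Porto, Kigali, Oslo, Manila]
Visit Hanoi → queue [Tunis, Bogota, Accra, Porto, Kigali, Oslo, Manila]
Visit Tunis; enqueue Paris → queue [Bogota, Accra, Porto, Kigali, Oslo, Manila, Paris]
Visit Bogota; enqueue Quito, Perth, Dakar → queue [Accra, Porto, Kigali, Oslo, Manila, Paris, Quito, Perth, Dakar]
Visit Accra → queue [Porto, Kigali, Oslo, Manila, Paris, Quito, Perth, Dakar]
Visit Porto → queue [Kigali, Oslo, Manila, Paris, Quito, Perth, Dakar]
Visit Kigali → queue [Oslo, Manila, Paris, Quito, Perth, Dakar]
Visit Oslo → queue [Manila, Paris, Quito, Perth, Dakar]
Visit Manila → queue [Paris, Quito, Perth, Dakar]
Visit Paris → queue [Quito, Perth, Dakar]
Visit Quito → queue [Perth, Dakar]
Visit Perth → queue [Dakar]
Visit Dakar → queue []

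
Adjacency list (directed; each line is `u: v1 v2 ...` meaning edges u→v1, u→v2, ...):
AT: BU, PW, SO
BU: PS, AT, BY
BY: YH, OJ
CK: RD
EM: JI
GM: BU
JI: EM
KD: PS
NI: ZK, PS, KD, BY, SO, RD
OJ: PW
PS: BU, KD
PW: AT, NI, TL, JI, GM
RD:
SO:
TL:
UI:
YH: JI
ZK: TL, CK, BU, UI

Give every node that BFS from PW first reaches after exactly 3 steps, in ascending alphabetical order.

CK, OJ, UI, YH

Level 0: PW
Level 1: AT, GM, JI, NI, TL
Level 2: BU, BY, EM, KD, PS, RD, SO, ZK
Level 3: CK, OJ, UI, YH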